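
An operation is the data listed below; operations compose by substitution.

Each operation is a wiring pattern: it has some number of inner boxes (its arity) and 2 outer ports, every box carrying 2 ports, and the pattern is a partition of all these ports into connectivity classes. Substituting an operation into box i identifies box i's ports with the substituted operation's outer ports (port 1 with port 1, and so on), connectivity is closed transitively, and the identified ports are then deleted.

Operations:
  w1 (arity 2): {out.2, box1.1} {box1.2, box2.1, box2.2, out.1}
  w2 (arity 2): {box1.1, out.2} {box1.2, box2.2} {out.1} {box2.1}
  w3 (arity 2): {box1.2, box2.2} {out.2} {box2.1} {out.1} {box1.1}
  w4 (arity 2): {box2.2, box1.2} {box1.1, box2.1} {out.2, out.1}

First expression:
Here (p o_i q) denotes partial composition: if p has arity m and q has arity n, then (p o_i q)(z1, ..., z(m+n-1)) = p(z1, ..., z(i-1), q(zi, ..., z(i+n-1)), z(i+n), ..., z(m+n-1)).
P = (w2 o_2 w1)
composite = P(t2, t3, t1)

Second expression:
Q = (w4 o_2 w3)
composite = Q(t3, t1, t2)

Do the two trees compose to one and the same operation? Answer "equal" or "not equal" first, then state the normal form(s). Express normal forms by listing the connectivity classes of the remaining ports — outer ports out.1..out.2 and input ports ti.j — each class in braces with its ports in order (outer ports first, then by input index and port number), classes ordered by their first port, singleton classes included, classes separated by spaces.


The first expression reduces to {out.1} {out.2, t2.1} {t1.1, t1.2, t3.2} {t2.2, t3.1}
The second expression reduces to {out.1, out.2} {t1.1} {t1.2, t2.2} {t2.1} {t3.1} {t3.2}
The forms do not match — not equal.

not equal; the first gives {out.1} {out.2, t2.1} {t1.1, t1.2, t3.2} {t2.2, t3.1} and the second {out.1, out.2} {t1.1} {t1.2, t2.2} {t2.1} {t3.1} {t3.2}


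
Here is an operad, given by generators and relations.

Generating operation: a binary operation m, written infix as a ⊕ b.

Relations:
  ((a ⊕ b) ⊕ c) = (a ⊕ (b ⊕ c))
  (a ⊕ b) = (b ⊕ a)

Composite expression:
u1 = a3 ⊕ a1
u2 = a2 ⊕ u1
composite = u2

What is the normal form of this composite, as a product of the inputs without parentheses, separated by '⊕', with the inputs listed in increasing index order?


a1 ⊕ a2 ⊕ a3

Any arrangement under m is one operation, so sort the a-inputs.
(a3 ⊕ a1) spells out as a3 ⊕ a1
(a2 ⊕ (a3 ⊕ a1)) spells out as a2 ⊕ a3 ⊕ a1
putting the inputs in ascending order: a1 ⊕ a2 ⊕ a3


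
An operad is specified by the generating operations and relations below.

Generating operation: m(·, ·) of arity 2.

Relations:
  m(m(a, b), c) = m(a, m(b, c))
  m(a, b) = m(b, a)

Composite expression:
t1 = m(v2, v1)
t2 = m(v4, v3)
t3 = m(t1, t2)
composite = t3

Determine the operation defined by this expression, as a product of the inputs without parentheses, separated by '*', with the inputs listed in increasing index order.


v1 * v2 * v3 * v4


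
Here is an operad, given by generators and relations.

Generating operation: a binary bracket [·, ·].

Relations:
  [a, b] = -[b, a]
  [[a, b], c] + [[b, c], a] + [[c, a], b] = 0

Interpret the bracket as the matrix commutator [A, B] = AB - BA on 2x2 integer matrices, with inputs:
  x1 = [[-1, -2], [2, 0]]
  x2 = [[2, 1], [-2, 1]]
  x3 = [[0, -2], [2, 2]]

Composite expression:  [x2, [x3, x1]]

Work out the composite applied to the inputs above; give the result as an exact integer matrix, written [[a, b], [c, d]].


[[6, 2], [-2, -6]]

[x3, x1] = [[0, 2], [2, 0]]
[x2, [x3, x1]] = [[6, 2], [-2, -6]]


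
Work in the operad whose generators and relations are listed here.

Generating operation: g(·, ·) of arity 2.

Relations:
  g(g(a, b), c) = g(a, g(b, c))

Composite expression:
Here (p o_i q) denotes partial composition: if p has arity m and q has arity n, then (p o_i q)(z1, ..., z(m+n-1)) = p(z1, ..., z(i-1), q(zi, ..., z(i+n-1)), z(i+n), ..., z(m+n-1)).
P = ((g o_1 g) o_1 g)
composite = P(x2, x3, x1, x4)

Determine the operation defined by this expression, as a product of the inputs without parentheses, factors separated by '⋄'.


Every regrouping of g is equal, so read the x-inputs in written order.
g(x2, x3) spells out as x2 ⋄ x3
g(g(x2, x3), x1) spells out as x2 ⋄ x3 ⋄ x1
g(g(g(x2, x3), x1), x4) spells out as x2 ⋄ x3 ⋄ x1 ⋄ x4

x2 ⋄ x3 ⋄ x1 ⋄ x4


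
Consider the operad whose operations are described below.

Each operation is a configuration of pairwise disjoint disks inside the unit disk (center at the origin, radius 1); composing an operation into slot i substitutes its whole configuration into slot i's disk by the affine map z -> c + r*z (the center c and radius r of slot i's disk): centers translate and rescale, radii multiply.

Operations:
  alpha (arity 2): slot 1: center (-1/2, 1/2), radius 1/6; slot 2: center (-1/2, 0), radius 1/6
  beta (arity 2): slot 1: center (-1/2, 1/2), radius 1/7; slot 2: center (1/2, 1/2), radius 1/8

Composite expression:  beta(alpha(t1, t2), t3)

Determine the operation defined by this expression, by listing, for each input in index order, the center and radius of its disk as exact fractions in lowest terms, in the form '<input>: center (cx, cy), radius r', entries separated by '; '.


t1: center (-4/7, 4/7), radius 1/42; t2: center (-4/7, 1/2), radius 1/42; t3: center (1/2, 1/2), radius 1/8

Only the slot chain above each t matters under beta; compose those maps.
t1 passes through 2 substitutions, ending at center (-4/7, 4/7), radius 1/42
t2 passes through 2 substitutions, ending at center (-4/7, 1/2), radius 1/42
t3 passes through 1 substitution, ending at center (1/2, 1/2), radius 1/8


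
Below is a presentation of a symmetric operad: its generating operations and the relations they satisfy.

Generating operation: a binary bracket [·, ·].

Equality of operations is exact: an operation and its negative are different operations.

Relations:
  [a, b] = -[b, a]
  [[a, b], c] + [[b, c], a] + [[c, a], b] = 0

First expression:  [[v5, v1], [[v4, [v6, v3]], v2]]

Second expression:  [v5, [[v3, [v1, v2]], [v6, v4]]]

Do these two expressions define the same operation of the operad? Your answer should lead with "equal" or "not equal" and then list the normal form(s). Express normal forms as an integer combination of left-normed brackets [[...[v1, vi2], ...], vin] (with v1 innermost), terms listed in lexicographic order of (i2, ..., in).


not equal; first: [[[[[v1, v5], v2], v3], v6], v4] - [[[[[v1, v5], v2], v4], v3], v6] + [[[[[v1, v5], v2], v4], v6], v3] - [[[[[v1, v5], v2], v6], v3], v4] - [[[[[v1, v5], v3], v6], v4], v2] + [[[[[v1, v5], v4], v3], v6], v2] - [[[[[v1, v5], v4], v6], v3], v2] + [[[[[v1, v5], v6], v3], v4], v2]; second: -[[[[[v1, v2], v3], v4], v6], v5] + [[[[[v1, v2], v3], v6], v4], v5]


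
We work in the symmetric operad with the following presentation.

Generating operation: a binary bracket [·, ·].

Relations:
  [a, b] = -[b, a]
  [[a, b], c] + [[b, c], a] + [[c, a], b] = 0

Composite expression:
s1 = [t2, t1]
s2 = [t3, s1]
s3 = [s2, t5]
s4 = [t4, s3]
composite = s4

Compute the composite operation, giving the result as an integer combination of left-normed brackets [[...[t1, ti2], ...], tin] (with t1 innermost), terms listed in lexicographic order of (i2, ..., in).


-[[[[t1, t2], t3], t5], t4]

Skip Jacobi rewriting: expand, keep t1-initial words, read off terms.
Composite bracket: [t4, [[t3, [t2, t1]], t5]]
Applying ab - ba throughout gives 16 signed words (2^4 = 16).
Collect the words opening with t1:
  t1t2t3t5t4 (sign -1) contributes -[[[[t1, t2], t3], t5], t4]


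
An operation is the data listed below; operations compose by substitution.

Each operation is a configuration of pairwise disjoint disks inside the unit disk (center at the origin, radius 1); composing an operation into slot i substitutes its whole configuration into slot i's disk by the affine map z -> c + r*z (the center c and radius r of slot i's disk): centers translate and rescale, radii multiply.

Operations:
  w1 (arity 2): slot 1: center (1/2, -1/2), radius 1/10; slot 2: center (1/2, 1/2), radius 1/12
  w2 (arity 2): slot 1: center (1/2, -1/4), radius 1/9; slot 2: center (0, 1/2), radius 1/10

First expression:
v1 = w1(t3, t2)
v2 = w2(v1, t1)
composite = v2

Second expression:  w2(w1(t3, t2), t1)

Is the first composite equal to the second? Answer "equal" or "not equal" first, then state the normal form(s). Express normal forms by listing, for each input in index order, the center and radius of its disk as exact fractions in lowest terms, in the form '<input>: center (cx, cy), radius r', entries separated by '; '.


equal; the common form is t1: center (0, 1/2), radius 1/10; t2: center (5/9, -7/36), radius 1/108; t3: center (5/9, -11/36), radius 1/90

The first expression, normalized: t1: center (0, 1/2), radius 1/10; t2: center (5/9, -7/36), radius 1/108; t3: center (5/9, -11/36), radius 1/90
The second expression, normalized: t1: center (0, 1/2), radius 1/10; t2: center (5/9, -7/36), radius 1/108; t3: center (5/9, -11/36), radius 1/90
Both agree, so they are equal.


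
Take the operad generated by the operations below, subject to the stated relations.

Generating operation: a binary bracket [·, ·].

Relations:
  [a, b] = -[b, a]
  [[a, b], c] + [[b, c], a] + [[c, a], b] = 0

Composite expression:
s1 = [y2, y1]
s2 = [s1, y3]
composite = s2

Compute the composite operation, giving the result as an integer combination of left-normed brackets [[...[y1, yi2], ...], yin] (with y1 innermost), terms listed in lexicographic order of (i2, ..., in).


-[[y1, y2], y3]

A multilinear Lie element is pinned by y1-initial words (y1 innermost).
Composite bracket: [[y2, y1], y3]
Full expansion: 4 signed words from ab - ba (2^2 = 4).
The y1-initial words carry the normal form:
  y1y2y3 (sign -1) contributes -[[y1, y2], y3]


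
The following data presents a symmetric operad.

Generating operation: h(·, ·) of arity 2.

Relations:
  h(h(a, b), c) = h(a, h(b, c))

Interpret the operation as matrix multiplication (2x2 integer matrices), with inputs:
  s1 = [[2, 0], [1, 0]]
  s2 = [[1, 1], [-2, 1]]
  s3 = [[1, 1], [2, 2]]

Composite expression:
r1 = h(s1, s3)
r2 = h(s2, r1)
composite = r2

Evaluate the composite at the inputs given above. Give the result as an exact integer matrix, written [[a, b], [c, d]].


[[3, 3], [-3, -3]]

h(s1, s3) = [[2, 2], [1, 1]]
h(s2, h(s1, s3)) = [[3, 3], [-3, -3]]


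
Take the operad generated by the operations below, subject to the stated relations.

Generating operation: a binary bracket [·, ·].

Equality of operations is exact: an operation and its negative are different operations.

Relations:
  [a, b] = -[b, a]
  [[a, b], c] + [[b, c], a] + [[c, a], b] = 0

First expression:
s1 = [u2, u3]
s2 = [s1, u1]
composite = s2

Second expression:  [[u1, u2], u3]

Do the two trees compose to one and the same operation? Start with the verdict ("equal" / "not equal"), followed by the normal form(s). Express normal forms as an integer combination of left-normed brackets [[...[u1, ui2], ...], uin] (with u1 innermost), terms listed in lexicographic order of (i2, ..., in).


In normal form, the first expression is -[[u1, u2], u3] + [[u1, u3], u2]
In normal form, the second expression is [[u1, u2], u3]
The forms do not match — not equal.

not equal: they reduce to -[[u1, u2], u3] + [[u1, u3], u2] and [[u1, u2], u3]


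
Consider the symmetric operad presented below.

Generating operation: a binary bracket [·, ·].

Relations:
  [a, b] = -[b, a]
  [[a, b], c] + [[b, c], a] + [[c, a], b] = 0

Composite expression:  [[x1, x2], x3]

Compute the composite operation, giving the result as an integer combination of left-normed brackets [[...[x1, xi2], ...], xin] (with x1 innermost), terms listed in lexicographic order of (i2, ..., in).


[[x1, x2], x3]

Antisymmetry and Jacobi reduce to x1-anchored left-normed brackets.
Composite bracket: [[x1, x2], x3]
Applying ab - ba throughout gives 4 signed words (2^2 = 4).
Keep just the words that open with x1:
  sign of x1x2x3 is +1, so it contributes +[[x1, x2], x3]


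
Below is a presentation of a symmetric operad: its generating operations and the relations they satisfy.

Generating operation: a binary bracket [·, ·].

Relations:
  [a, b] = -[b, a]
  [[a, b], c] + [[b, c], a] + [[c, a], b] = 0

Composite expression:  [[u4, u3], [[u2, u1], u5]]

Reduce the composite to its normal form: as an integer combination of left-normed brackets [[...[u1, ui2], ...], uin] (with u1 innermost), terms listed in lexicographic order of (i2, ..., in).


-[[[[u1, u2], u5], u3], u4] + [[[[u1, u2], u5], u4], u3]


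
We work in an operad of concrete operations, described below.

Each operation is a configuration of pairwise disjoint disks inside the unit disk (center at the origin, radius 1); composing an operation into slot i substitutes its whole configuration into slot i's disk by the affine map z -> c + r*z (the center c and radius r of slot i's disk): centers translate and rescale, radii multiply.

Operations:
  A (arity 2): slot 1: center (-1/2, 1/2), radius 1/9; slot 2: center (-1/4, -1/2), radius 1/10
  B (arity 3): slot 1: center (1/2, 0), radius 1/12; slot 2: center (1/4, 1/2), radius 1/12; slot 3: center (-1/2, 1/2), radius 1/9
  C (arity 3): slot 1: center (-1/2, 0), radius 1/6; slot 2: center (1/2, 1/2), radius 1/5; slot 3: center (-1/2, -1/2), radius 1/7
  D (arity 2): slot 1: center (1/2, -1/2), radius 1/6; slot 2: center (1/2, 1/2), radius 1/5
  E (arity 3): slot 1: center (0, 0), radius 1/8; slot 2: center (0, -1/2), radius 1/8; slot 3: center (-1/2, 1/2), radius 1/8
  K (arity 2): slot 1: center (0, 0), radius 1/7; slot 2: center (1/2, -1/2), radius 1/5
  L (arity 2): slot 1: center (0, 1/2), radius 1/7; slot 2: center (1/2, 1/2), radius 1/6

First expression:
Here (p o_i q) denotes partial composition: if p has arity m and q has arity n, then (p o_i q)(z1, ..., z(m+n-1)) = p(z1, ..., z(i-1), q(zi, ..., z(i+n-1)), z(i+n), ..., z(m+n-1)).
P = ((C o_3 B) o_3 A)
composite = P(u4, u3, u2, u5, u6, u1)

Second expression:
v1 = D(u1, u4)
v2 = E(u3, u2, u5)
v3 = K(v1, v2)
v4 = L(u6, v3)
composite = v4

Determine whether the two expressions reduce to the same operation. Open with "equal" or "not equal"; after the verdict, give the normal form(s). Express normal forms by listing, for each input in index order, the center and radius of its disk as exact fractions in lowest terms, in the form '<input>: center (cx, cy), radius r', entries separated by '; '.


not equal; the first gives u1: center (-4/7, -3/7), radius 1/63; u2: center (-73/168, -83/168), radius 1/756; u3: center (1/2, 1/2), radius 1/5; u4: center (-1/2, 0), radius 1/6; u5: center (-145/336, -85/168), radius 1/840; u6: center (-13/28, -3/7), radius 1/84 and the second u1: center (43/84, 41/84), radius 1/252; u2: center (7/12, 2/5), radius 1/240; u3: center (7/12, 5/12), radius 1/240; u4: center (43/84, 43/84), radius 1/210; u5: center (17/30, 13/30), radius 1/240; u6: center (0, 1/2), radius 1/7

The first expression reduces to u1: center (-4/7, -3/7), radius 1/63; u2: center (-73/168, -83/168), radius 1/756; u3: center (1/2, 1/2), radius 1/5; u4: center (-1/2, 0), radius 1/6; u5: center (-145/336, -85/168), radius 1/840; u6: center (-13/28, -3/7), radius 1/84
The second expression reduces to u1: center (43/84, 41/84), radius 1/252; u2: center (7/12, 2/5), radius 1/240; u3: center (7/12, 5/12), radius 1/240; u4: center (43/84, 43/84), radius 1/210; u5: center (17/30, 13/30), radius 1/240; u6: center (0, 1/2), radius 1/7
They disagree, so not equal.


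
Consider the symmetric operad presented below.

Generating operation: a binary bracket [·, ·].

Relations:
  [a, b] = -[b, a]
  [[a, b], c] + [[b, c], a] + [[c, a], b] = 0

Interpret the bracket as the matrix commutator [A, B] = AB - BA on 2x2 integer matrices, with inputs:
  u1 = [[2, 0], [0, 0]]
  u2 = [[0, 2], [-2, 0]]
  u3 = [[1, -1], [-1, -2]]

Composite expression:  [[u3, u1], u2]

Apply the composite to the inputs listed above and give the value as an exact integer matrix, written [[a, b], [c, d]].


[[0, 0], [0, 0]]

[u3, u1] = [[0, 2], [-2, 0]]
[[u3, u1], u2] = [[0, 0], [0, 0]]


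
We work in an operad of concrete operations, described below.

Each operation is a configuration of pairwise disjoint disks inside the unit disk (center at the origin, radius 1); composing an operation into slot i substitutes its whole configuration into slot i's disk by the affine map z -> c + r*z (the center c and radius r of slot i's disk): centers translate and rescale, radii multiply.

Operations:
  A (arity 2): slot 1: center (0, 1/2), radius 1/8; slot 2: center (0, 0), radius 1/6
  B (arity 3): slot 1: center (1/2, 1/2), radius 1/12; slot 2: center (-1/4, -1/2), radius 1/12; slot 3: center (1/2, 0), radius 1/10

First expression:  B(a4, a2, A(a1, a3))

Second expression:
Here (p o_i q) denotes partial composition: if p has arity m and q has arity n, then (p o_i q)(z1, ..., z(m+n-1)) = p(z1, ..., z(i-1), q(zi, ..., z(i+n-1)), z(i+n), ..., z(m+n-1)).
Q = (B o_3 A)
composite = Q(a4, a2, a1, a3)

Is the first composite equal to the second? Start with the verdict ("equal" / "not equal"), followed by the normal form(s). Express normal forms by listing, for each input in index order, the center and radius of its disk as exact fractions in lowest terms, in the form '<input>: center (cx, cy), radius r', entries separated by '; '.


equal; both compose to a1: center (1/2, 1/20), radius 1/80; a2: center (-1/4, -1/2), radius 1/12; a3: center (1/2, 0), radius 1/60; a4: center (1/2, 1/2), radius 1/12

In normal form, the first expression is a1: center (1/2, 1/20), radius 1/80; a2: center (-1/4, -1/2), radius 1/12; a3: center (1/2, 0), radius 1/60; a4: center (1/2, 1/2), radius 1/12
In normal form, the second expression is a1: center (1/2, 1/20), radius 1/80; a2: center (-1/4, -1/2), radius 1/12; a3: center (1/2, 0), radius 1/60; a4: center (1/2, 1/2), radius 1/12
Both agree, so they are equal.


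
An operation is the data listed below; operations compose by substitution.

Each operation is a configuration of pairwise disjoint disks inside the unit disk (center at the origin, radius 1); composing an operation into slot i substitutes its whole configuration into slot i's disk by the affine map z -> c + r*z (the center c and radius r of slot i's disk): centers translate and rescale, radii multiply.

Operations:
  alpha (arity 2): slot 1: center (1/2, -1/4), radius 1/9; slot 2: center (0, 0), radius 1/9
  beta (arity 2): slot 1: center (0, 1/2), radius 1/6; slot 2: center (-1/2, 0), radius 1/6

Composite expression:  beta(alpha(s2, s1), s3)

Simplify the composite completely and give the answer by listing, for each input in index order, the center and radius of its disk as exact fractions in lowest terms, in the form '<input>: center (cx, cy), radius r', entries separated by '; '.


s1: center (0, 1/2), radius 1/54; s2: center (1/12, 11/24), radius 1/54; s3: center (-1/2, 0), radius 1/6


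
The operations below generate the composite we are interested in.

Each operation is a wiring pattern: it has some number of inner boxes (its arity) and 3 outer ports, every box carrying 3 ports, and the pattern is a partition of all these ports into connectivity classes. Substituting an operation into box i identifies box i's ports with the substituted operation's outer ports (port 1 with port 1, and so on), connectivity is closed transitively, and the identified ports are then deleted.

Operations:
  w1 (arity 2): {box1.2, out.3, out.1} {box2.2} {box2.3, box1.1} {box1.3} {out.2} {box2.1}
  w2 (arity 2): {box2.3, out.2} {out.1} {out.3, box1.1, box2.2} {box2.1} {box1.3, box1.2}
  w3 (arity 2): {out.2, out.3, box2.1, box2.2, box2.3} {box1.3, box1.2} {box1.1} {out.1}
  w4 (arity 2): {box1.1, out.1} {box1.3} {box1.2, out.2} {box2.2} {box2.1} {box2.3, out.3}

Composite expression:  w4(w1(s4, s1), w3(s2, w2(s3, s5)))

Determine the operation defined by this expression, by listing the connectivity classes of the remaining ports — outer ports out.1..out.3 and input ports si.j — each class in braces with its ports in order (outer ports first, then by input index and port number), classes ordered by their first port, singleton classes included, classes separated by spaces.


Substituting into w4 glues patterns; closure does the rest.
stage w1: inputs (s4, s1), connectivity {out.1, out.3, s4.2} {out.2} {s1.1} {s1.2} {s1.3, s4.1} {s4.3}, out.j its boundary
stage w2: inputs (s3, s5), connectivity {out.1} {out.2, s5.3} {out.3, s3.1, s5.2} {s3.2, s3.3} {s5.1}, out.j its boundary
stage w3: inputs (s2, s3, s5), connectivity {out.1} {out.2, out.3, s3.1, s5.2, s5.3} {s2.1} {s2.2, s2.3} {s3.2, s3.3} {s5.1}, out.j its boundary
stage w4: inputs (s4, s1, s2, s3, s5), connectivity {out.1, s4.2} {out.2} {out.3, s3.1, s5.2, s5.3} {s1.1} {s1.2} {s1.3, s4.1} {s2.1} {s2.2, s2.3} {s3.2, s3.3} {s4.3} {s5.1}, out.j its boundary

{out.1, s4.2} {out.2} {out.3, s3.1, s5.2, s5.3} {s1.1} {s1.2} {s1.3, s4.1} {s2.1} {s2.2, s2.3} {s3.2, s3.3} {s4.3} {s5.1}


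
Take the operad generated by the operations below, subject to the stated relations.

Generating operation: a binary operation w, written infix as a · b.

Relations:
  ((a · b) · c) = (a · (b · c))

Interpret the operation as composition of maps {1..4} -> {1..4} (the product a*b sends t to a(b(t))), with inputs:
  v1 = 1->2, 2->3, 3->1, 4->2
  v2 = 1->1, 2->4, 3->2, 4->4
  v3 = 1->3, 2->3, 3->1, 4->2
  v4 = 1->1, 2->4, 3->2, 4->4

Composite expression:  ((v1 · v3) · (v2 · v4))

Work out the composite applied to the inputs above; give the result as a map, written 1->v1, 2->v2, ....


1->1, 2->3, 3->3, 4->3


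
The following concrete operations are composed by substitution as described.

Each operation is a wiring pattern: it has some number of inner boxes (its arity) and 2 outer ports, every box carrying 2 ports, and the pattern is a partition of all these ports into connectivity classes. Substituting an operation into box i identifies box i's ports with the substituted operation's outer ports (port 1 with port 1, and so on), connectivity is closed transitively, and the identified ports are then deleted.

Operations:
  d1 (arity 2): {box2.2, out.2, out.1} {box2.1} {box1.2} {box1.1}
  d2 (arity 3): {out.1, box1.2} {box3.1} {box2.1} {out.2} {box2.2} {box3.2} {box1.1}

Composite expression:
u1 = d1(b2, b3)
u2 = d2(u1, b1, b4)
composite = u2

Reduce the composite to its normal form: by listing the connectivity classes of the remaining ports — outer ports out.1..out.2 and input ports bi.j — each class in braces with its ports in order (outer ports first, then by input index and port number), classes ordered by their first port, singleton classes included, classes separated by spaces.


{out.1, b3.2} {out.2} {b1.1} {b1.2} {b2.1} {b2.2} {b3.1} {b4.1} {b4.2}

Two ports join when wires chain via d2-identified ports.
composing d1 on (b2, b3), with out.j its own outer ports: {out.1, out.2, b3.2} {b2.1} {b2.2} {b3.1}
composing d2 on (b2, b3, b1, b4), with out.j its own outer ports: {out.1, b3.2} {out.2} {b1.1} {b1.2} {b2.1} {b2.2} {b3.1} {b4.1} {b4.2}


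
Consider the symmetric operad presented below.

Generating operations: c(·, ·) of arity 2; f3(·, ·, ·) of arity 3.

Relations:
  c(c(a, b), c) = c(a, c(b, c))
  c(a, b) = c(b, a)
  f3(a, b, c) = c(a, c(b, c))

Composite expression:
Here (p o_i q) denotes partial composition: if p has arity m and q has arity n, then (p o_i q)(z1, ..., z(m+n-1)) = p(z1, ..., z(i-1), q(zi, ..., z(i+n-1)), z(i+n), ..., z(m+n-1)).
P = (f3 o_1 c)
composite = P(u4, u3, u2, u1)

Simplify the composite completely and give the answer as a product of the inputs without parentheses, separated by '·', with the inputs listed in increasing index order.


Shape and order are irrelevant to f3; the u-input set decides.
c(u4, u3) linearizes to u4 · u3
f3(c(u4, u3), u2, u1) linearizes to u4 · u3 · u2 · u1
rearranged into index order: u1 · u2 · u3 · u4

u1 · u2 · u3 · u4


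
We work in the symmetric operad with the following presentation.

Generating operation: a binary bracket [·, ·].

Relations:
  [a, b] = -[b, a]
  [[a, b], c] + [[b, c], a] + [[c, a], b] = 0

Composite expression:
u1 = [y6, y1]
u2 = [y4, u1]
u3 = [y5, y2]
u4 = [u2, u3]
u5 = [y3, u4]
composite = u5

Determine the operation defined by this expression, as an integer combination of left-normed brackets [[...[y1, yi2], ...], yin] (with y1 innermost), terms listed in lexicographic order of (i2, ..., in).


Skip Jacobi rewriting: expand, keep y1-initial words, read off terms.
Composite bracket: [y3, [[y4, [y6, y1]], [y5, y2]]]
Expanding via [a, b] = ab - ba: 32 signed words (2^5 = 32).
Coefficients come from the y1-initial words:
  y1y6y4y2y5y3 (sign +1) contributes +[[[[[y1, y6], y4], y2], y5], y3]
  y1y6y4y5y2y3 (sign -1) contributes -[[[[[y1, y6], y4], y5], y2], y3]

[[[[[y1, y6], y4], y2], y5], y3] - [[[[[y1, y6], y4], y5], y2], y3]


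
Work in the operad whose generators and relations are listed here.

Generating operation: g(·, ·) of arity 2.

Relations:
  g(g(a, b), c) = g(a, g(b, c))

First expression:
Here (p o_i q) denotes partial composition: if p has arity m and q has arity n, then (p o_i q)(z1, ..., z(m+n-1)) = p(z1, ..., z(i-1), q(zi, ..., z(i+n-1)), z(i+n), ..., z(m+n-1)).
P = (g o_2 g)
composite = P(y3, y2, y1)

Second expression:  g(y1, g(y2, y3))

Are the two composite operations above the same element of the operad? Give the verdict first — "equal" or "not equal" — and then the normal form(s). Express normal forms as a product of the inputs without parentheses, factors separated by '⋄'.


not equal; first: y3 ⋄ y2 ⋄ y1; second: y1 ⋄ y2 ⋄ y3

In normal form, the first expression is y3 ⋄ y2 ⋄ y1
In normal form, the second expression is y1 ⋄ y2 ⋄ y3
The forms do not match — not equal.


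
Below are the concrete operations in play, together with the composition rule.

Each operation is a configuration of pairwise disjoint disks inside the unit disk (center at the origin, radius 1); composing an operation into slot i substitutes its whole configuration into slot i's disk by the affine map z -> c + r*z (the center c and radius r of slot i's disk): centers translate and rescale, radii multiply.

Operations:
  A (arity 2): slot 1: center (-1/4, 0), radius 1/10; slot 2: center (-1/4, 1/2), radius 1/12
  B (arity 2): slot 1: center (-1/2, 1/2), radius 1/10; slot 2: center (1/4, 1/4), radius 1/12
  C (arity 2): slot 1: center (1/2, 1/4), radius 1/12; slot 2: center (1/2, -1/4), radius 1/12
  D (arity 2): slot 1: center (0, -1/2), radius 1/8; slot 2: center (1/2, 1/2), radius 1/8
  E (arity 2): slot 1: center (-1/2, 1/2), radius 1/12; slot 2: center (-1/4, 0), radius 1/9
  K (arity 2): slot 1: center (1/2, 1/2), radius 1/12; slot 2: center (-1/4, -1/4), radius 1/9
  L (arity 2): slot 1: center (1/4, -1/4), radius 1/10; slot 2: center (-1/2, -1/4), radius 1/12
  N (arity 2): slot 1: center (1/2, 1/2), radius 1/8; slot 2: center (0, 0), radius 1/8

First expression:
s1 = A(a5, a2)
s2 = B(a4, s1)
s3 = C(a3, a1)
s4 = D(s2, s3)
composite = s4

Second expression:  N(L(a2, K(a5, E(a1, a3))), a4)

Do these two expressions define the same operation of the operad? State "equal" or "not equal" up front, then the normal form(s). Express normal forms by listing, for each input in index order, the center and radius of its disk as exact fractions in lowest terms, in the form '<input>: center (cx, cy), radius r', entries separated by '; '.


not equal: they reduce to a1: center (9/16, 15/32), radius 1/96; a2: center (11/384, -89/192), radius 1/1152; a3: center (9/16, 17/32), radius 1/96; a4: center (-1/16, -7/16), radius 1/80; a5: center (11/384, -15/32), radius 1/960 and a1: center (1501/3456, 1613/3456), radius 1/10368; a2: center (17/32, 15/32), radius 1/80; a3: center (751/1728, 179/384), radius 1/7776; a4: center (0, 0), radius 1/8; a5: center (85/192, 91/192), radius 1/1152

Reducing the first expression gives a1: center (9/16, 15/32), radius 1/96; a2: center (11/384, -89/192), radius 1/1152; a3: center (9/16, 17/32), radius 1/96; a4: center (-1/16, -7/16), radius 1/80; a5: center (11/384, -15/32), radius 1/960
Reducing the second expression gives a1: center (1501/3456, 1613/3456), radius 1/10368; a2: center (17/32, 15/32), radius 1/80; a3: center (751/1728, 179/384), radius 1/7776; a4: center (0, 0), radius 1/8; a5: center (85/192, 91/192), radius 1/1152
The normal forms differ: not equal.


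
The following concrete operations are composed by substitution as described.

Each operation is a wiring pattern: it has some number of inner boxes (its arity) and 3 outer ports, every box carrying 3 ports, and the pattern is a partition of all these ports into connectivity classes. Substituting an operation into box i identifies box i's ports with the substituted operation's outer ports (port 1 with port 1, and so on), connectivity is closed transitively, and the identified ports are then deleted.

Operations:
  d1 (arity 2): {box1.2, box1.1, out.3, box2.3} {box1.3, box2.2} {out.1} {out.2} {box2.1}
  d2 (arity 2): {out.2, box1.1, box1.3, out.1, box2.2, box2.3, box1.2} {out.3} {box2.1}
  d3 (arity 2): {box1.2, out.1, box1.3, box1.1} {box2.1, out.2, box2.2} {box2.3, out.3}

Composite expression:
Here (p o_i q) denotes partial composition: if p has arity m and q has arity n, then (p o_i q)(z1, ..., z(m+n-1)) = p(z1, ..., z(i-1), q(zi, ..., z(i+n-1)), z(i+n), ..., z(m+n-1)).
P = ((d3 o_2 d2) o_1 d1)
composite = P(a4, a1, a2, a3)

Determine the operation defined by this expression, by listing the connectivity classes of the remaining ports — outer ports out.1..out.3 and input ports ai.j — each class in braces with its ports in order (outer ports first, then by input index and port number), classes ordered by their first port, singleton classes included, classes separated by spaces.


{out.1, a1.3, a4.1, a4.2} {out.2, a2.1, a2.2, a2.3, a3.2, a3.3} {out.3} {a1.1} {a1.2, a4.3} {a3.1}

Treat the ports identified at d3 as solder joints: merge, then drop.
d1 over (a4, a1) gives {out.1} {out.2} {out.3, a1.3, a4.1, a4.2} {a1.1} {a1.2, a4.3}, out.j being that stage's outer ports
d2 over (a2, a3) gives {out.1, out.2, a2.1, a2.2, a2.3, a3.2, a3.3} {out.3} {a3.1}, out.j being that stage's outer ports
d3 over (a4, a1, a2, a3) gives {out.1, a1.3, a4.1, a4.2} {out.2, a2.1, a2.2, a2.3, a3.2, a3.3} {out.3} {a1.1} {a1.2, a4.3} {a3.1}, out.j being that stage's outer ports


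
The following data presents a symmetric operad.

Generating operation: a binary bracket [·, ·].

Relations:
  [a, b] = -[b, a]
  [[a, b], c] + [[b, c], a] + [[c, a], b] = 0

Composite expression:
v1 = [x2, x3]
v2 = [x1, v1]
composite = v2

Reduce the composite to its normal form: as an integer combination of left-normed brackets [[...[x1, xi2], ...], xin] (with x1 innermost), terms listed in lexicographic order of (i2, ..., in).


[[x1, x2], x3] - [[x1, x3], x2]

Expand each bracket as ab - ba; the x1-initial words give the coefficients.
Composite bracket: [x1, [x2, x3]]
The bracket unfolds into 4 signed words via [a, b] = ab - ba (2^2 = 4).
Collect the words opening with x1:
  the word x1x2x3 carries sign +1 and contributes +[[x1, x2], x3]
  the word x1x3x2 carries sign -1 and contributes -[[x1, x3], x2]


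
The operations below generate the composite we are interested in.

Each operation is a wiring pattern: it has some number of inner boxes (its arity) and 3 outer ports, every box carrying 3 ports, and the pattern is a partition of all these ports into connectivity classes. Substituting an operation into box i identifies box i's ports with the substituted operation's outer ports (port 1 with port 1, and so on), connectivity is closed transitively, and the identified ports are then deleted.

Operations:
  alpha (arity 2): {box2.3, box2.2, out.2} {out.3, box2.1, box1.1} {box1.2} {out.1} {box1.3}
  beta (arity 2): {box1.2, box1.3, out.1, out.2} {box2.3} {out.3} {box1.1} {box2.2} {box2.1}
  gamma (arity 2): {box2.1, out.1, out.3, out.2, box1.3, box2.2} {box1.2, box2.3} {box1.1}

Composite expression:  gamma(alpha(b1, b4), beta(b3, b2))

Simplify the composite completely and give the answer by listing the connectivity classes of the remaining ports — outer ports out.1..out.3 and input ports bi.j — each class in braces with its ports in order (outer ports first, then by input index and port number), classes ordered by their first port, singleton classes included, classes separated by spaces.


{out.1, out.2, out.3, b1.1, b3.2, b3.3, b4.1} {b1.2} {b1.3} {b2.1} {b2.2} {b2.3} {b3.1} {b4.2, b4.3}

Connectivity passes through glued gamma-boundaries; trace each wire chain.
composing alpha on (b1, b4), with out.j its own outer ports: {out.1} {out.2, b4.2, b4.3} {out.3, b1.1, b4.1} {b1.2} {b1.3}
composing beta on (b3, b2), with out.j its own outer ports: {out.1, out.2, b3.2, b3.3} {out.3} {b2.1} {b2.2} {b2.3} {b3.1}
composing gamma on (b1, b4, b3, b2), with out.j its own outer ports: {out.1, out.2, out.3, b1.1, b3.2, b3.3, b4.1} {b1.2} {b1.3} {b2.1} {b2.2} {b2.3} {b3.1} {b4.2, b4.3}


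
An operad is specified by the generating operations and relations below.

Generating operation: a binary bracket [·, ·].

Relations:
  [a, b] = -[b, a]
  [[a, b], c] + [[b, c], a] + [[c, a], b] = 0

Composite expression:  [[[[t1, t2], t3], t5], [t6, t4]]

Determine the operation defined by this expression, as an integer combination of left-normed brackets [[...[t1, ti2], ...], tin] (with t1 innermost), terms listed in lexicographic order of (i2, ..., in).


-[[[[[t1, t2], t3], t5], t4], t6] + [[[[[t1, t2], t3], t5], t6], t4]

Left-normed coefficients sit on the t1-initial expansion words.
Composite bracket: [[[[t1, t2], t3], t5], [t6, t4]]
Under [a, b] = ab - ba we get 32 signed associative words (2^5 = 32).
Coefficients come from the t1-initial words:
  from t1t2t3t5t4t6, sign -1: term -[[[[[t1, t2], t3], t5], t4], t6]
  from t1t2t3t5t6t4, sign +1: term +[[[[[t1, t2], t3], t5], t6], t4]


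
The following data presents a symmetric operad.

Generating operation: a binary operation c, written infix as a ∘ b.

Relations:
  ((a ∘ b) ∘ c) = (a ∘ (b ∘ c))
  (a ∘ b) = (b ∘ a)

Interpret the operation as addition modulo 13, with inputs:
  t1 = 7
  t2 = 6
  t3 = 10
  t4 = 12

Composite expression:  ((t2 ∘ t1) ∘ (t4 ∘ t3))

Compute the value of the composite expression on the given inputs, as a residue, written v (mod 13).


9 (mod 13)

(t2 ∘ t1) = 0
(t4 ∘ t3) = 9
((t2 ∘ t1) ∘ (t4 ∘ t3)) = 9


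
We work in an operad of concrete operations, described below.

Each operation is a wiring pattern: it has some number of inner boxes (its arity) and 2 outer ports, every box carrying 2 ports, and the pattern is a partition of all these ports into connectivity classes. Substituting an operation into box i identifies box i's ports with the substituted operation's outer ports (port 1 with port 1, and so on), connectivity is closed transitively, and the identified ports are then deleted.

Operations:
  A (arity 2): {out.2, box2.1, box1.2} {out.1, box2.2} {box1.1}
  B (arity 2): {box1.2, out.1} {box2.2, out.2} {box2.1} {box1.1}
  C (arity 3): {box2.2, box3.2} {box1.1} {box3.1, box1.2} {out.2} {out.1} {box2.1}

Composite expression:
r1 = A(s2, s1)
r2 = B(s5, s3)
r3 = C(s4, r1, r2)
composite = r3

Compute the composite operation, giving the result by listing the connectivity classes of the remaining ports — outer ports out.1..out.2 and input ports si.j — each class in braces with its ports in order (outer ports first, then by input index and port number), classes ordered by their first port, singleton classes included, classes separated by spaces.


{out.1} {out.2} {s1.1, s2.2, s3.2} {s1.2} {s2.1} {s3.1} {s4.1} {s4.2, s5.2} {s5.1}

Treat the ports identified at C as solder joints: merge, then drop.
stage A: inputs (s2, s1), connectivity {out.1, s1.2} {out.2, s1.1, s2.2} {s2.1}, out.j its boundary
stage B: inputs (s5, s3), connectivity {out.1, s5.2} {out.2, s3.2} {s3.1} {s5.1}, out.j its boundary
stage C: inputs (s4, s2, s1, s5, s3), connectivity {out.1} {out.2} {s1.1, s2.2, s3.2} {s1.2} {s2.1} {s3.1} {s4.1} {s4.2, s5.2} {s5.1}, out.j its boundary


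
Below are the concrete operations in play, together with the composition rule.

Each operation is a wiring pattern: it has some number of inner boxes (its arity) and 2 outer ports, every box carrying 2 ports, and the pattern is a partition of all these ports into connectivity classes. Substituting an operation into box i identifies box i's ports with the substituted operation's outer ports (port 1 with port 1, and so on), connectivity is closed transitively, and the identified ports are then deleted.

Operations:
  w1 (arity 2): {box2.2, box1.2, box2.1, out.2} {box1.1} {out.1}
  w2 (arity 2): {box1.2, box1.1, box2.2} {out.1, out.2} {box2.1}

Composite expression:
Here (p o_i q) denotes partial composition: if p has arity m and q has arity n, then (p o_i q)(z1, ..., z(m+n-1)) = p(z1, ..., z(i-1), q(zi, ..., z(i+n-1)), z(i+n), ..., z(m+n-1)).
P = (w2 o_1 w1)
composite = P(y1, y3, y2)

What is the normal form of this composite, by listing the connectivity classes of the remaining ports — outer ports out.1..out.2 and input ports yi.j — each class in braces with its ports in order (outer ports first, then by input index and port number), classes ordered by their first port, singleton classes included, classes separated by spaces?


{out.1, out.2} {y1.1} {y1.2, y2.2, y3.1, y3.2} {y2.1}


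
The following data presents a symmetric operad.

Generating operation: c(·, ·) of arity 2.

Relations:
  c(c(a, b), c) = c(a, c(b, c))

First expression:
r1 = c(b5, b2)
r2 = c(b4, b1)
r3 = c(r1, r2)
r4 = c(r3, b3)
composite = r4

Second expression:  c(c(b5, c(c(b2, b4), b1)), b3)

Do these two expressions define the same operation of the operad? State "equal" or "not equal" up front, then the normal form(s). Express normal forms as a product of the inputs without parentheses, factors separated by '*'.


equal; the common form is b5 * b2 * b4 * b1 * b3

The first composite normalizes to b5 * b2 * b4 * b1 * b3
The second composite normalizes to b5 * b2 * b4 * b1 * b3
The forms coincide; equal.


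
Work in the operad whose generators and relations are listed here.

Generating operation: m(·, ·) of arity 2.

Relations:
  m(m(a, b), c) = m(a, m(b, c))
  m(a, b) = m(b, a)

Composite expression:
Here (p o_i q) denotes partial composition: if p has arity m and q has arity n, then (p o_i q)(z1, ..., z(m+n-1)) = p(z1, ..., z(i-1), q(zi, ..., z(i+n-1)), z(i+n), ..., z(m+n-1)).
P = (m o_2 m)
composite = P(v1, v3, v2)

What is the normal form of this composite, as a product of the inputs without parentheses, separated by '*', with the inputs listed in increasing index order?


v1 * v2 * v3

Reordering under m is free, so list the v-inputs canonically.
m(v3, v2) unparenthesizes to v3 * v2
m(v1, m(v3, v2)) unparenthesizes to v1 * v3 * v2
sorting the factors by input index: v1 * v2 * v3


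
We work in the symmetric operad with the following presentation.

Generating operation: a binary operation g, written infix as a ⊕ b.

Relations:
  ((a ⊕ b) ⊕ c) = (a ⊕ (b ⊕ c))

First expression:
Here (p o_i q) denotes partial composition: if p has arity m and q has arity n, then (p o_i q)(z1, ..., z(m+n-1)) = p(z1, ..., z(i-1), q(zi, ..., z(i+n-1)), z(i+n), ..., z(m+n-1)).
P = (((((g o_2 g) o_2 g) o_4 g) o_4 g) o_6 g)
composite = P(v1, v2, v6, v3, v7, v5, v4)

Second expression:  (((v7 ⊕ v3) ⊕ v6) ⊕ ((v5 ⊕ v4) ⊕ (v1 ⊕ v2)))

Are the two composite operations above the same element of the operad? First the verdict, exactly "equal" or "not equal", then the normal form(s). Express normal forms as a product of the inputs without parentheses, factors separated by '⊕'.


not equal; the first gives v1 ⊕ v2 ⊕ v6 ⊕ v3 ⊕ v7 ⊕ v5 ⊕ v4 and the second v7 ⊕ v3 ⊕ v6 ⊕ v5 ⊕ v4 ⊕ v1 ⊕ v2

The first composite normalizes to v1 ⊕ v2 ⊕ v6 ⊕ v3 ⊕ v7 ⊕ v5 ⊕ v4
The second composite normalizes to v7 ⊕ v3 ⊕ v6 ⊕ v5 ⊕ v4 ⊕ v1 ⊕ v2
Distinct normal forms: not equal.


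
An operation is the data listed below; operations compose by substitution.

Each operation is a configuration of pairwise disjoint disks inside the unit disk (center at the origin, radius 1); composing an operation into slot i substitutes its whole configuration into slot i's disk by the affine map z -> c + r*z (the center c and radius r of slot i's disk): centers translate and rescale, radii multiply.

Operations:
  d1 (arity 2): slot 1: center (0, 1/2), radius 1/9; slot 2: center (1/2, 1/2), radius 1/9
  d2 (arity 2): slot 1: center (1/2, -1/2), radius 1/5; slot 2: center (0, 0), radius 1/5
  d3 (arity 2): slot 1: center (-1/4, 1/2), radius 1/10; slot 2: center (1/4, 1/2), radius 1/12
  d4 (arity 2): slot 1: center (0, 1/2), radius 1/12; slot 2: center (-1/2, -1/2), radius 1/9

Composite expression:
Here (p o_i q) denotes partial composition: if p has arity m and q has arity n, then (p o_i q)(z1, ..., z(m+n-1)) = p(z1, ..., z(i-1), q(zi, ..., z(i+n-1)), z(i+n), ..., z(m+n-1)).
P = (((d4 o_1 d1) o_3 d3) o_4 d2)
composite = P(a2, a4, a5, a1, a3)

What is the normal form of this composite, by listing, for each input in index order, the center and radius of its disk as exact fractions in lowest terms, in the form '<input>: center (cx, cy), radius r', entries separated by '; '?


Affine substitution under d4: radii multiply and a-centers shift.
tracing a2 down its 2-map path: center (0, 13/24), radius 1/108
tracing a4 down its 2-map path: center (1/24, 13/24), radius 1/108
tracing a5 down its 2-map path: center (-19/36, -4/9), radius 1/90
tracing a1 down its 3-map path: center (-101/216, -97/216), radius 1/540
tracing a3 down its 3-map path: center (-17/36, -4/9), radius 1/540

a1: center (-101/216, -97/216), radius 1/540; a2: center (0, 13/24), radius 1/108; a3: center (-17/36, -4/9), radius 1/540; a4: center (1/24, 13/24), radius 1/108; a5: center (-19/36, -4/9), radius 1/90
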